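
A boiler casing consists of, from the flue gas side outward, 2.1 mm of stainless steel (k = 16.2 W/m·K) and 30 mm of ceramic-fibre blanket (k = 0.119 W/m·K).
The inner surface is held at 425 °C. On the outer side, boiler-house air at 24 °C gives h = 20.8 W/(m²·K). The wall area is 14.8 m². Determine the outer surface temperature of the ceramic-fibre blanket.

T ≈ 88.2 °C

Series thermal resistances:
R_stainless steel = L/(kA) = 0.0021/(16.2×14.8) = 8.759×10^-6 K/W
R_ceramic-fibre blanket = L/(kA) = 0.03/(0.119×14.8) = 0.01703 K/W
R_outer film = 1/(h_o·A) = 1/(20.8×14.8) = 0.003248 K/W
R_total = 0.02029 K/W;  Q = ΔT/R_total = 401/0.02029 = 19760 W
T_interface = T_inner − Q·ΣR(inner→interface) = 425 − 19800×0.01704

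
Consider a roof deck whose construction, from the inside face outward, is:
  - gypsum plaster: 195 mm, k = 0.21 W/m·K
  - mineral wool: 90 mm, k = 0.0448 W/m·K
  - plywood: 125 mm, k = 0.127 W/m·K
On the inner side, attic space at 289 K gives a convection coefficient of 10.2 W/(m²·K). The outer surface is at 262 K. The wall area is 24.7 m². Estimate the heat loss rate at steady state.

Q ≈ 166 W

Treating each layer as a thermal resistance in series:
R_inner film = 1/(h_i·A) = 1/(10.2×24.7) = 0.003969 K/W
R_gypsum plaster = L/(kA) = 0.195/(0.21×24.7) = 0.03759 K/W
R_mineral wool = L/(kA) = 0.09/(0.0448×24.7) = 0.08133 K/W
R_plywood = L/(kA) = 0.125/(0.127×24.7) = 0.03985 K/W
R_total = 0.1627 K/W
Q = ΔT / R_total = 27 / 0.1627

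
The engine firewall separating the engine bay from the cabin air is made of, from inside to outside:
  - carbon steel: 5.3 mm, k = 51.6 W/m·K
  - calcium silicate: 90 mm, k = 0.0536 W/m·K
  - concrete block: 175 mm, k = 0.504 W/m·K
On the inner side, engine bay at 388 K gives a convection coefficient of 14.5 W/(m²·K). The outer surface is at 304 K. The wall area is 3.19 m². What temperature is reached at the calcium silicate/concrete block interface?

T ≈ 318 K

Treating each layer as a thermal resistance in series:
R_inner film = 1/(h_i·A) = 1/(14.5×3.19) = 0.02162 K/W
R_carbon steel = L/(kA) = 0.0053/(51.6×3.19) = 3.22×10^-5 K/W
R_calcium silicate = L/(kA) = 0.09/(0.0536×3.19) = 0.5264 K/W
R_concrete block = L/(kA) = 0.175/(0.504×3.19) = 0.1088 K/W
R_total = 0.6569 K/W;  Q = ΔT/R_total = 84/0.6569 = 127.9 W
T_interface = T_inner − Q·ΣR(inner→interface) = 388 − 128×0.548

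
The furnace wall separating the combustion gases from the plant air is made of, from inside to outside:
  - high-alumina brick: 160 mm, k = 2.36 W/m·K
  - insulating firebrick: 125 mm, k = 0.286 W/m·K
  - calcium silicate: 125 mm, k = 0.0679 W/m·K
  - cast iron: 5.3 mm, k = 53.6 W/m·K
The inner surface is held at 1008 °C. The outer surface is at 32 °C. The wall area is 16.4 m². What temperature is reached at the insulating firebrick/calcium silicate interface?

T ≈ 798 °C

Model the wall as resistances in series:
R_high-alumina brick = L/(kA) = 0.16/(2.36×16.4) = 0.004134 K/W
R_insulating firebrick = L/(kA) = 0.125/(0.286×16.4) = 0.02665 K/W
R_calcium silicate = L/(kA) = 0.125/(0.0679×16.4) = 0.1123 K/W
R_cast iron = L/(kA) = 0.0053/(53.6×16.4) = 6.029×10^-6 K/W
R_total = 0.143 K/W;  Q = ΔT/R_total = 976/0.143 = 6823 W
T_interface = T_inner − Q·ΣR(inner→interface) = 1008 − 6820×0.03078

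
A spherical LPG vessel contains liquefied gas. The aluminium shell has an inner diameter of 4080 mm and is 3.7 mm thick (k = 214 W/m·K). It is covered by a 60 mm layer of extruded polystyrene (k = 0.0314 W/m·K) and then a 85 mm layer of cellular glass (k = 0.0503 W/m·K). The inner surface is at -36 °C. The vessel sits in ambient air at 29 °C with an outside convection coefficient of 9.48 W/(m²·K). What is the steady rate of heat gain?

Q ≈ 980 W

Spherical conduction: R = (1/r_in − 1/r_out)/(4πk) per layer; series-sum.
R_aluminium shell = (1/2.04 − 1/2.0437)/(4π×214) = 3.3×10^-7 K/W
R_extruded polystyrene = (1/2.0437 − 1/2.1037)/(4π×0.0314) = 0.03537 K/W
R_cellular glass = (1/2.1037 − 1/2.1887)/(4π×0.0503) = 0.02921 K/W
R_outer film = 1/(h·4πr_o²) = 1/(9.48×4π×2.1887²) = 0.001752 K/W
R_total = 0.06633 K/W
Q = ΔT/R_total = 65/0.06633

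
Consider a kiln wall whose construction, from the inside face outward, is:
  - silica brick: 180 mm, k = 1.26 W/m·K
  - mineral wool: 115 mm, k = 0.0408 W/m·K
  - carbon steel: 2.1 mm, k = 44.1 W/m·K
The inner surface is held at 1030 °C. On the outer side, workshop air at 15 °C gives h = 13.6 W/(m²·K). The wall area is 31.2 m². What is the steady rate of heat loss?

Using the resistance-network approach (series):
R_silica brick = L/(kA) = 0.18/(1.26×31.2) = 0.004579 K/W
R_mineral wool = L/(kA) = 0.115/(0.0408×31.2) = 0.09034 K/W
R_carbon steel = L/(kA) = 0.0021/(44.1×31.2) = 1.526×10^-6 K/W
R_outer film = 1/(h_o·A) = 1/(13.6×31.2) = 0.002357 K/W
R_total = 0.09728 K/W
Q = ΔT / R_total = 1015 / 0.09728

Q ≈ 10400 W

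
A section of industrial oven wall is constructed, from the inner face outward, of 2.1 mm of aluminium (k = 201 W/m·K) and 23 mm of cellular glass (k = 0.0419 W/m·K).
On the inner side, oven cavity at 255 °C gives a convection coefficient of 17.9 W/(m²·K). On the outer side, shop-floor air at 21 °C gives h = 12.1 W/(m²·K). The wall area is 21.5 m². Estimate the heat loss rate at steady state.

Treating each layer as a thermal resistance in series:
R_inner film = 1/(h_i·A) = 1/(17.9×21.5) = 0.002598 K/W
R_aluminium = L/(kA) = 0.0021/(201×21.5) = 4.859×10^-7 K/W
R_cellular glass = L/(kA) = 0.023/(0.0419×21.5) = 0.02553 K/W
R_outer film = 1/(h_o·A) = 1/(12.1×21.5) = 0.003844 K/W
R_total = 0.03197 K/W
Q = ΔT / R_total = 234 / 0.03197

Q ≈ 7320 W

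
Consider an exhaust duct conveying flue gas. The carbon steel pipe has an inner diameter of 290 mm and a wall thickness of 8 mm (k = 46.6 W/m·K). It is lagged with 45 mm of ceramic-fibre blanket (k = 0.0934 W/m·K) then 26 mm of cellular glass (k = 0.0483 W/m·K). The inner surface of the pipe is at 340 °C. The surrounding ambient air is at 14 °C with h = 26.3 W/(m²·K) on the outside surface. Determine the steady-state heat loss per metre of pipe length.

Radial resistances (cylindrical: R_cond = ln(r_o/r_i)/(2πkL), R_conv = 1/(h·2πrL)):
R_carbon steel pipe wall = ln(153/145)/(2π×46.6×1) = 1.834×10^-4 K/W
R_ceramic-fibre blanket = ln(198/153)/(2π×0.0934×1) = 0.4393 K/W
R_cellular glass = ln(224/198)/(2π×0.0483×1) = 0.4066 K/W
R_outer film = 1/(h_o·2πr_oL) = 1/(26.3×2π×0.224×1) = 0.02702 K/W
R_total = 0.8731 K/W
Q = ΔT/R_total = 326/0.8731

q′ ≈ 373 W/m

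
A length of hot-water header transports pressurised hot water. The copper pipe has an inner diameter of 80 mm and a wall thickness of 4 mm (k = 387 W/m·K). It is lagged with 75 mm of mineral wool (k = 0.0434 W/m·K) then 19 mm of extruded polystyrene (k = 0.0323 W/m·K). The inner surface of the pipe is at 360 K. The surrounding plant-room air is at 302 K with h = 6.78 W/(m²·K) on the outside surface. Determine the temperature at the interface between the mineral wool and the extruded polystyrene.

Treating each annulus and film as a series resistance:
R_copper pipe wall = ln(44/40)/(2π×387×1) = 3.92×10^-5 K/W
R_mineral wool = ln(119/44)/(2π×0.0434×1) = 3.649 K/W
R_extruded polystyrene = ln(138/119)/(2π×0.0323×1) = 0.7299 K/W
R_outer film = 1/(h_o·2πr_oL) = 1/(6.78×2π×0.138×1) = 0.1701 K/W
R_total = 4.549 K/W
Q = ΔT/R_total = 58/4.549
Q = 12.8 W/m
T_interface = T_inner − Q·ΣR(inner→interface) = 360 − 12.8×3.649

T ≈ 313 K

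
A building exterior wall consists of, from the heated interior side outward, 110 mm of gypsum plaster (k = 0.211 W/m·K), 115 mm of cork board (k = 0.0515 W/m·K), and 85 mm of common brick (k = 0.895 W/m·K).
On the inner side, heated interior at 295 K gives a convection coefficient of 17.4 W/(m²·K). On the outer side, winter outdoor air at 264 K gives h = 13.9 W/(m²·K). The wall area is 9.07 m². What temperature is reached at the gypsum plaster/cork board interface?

Using the resistance-network approach (series):
R_inner film = 1/(h_i·A) = 1/(17.4×9.07) = 0.006336 K/W
R_gypsum plaster = L/(kA) = 0.11/(0.211×9.07) = 0.05748 K/W
R_cork board = L/(kA) = 0.115/(0.0515×9.07) = 0.2462 K/W
R_common brick = L/(kA) = 0.085/(0.895×9.07) = 0.01047 K/W
R_outer film = 1/(h_o·A) = 1/(13.9×9.07) = 0.007932 K/W
R_total = 0.3284 K/W;  Q = ΔT/R_total = 31/0.3284 = 94.39 W
T_interface = T_inner − Q·ΣR(inner→interface) = 295 − 94.4×0.06381

T ≈ 289 K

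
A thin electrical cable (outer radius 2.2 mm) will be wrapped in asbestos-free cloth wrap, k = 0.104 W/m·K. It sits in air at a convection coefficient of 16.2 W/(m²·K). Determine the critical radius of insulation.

For a cylinder r_cr = k/h = 0.104/16.2
r_cr = 6.42 mm; since the bare radius (2.2 mm) is below r_cr, adding a thin layer of insulation will *increase* heat loss.

r_cr ≈ 6.42 mm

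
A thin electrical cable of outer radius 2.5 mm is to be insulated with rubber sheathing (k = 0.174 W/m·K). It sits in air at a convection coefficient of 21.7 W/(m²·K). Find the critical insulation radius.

For a cylinder r_cr = k/h = 0.174/21.7
r_cr = 8.02 mm; since the bare radius (2.5 mm) is below r_cr, adding a thin layer of insulation will *increase* heat loss.

r_cr ≈ 8.02 mm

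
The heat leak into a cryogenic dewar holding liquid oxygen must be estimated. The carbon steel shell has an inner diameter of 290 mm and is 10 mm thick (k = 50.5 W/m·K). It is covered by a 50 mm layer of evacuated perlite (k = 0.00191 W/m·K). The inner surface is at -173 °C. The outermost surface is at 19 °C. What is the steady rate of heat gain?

Q ≈ 2.93 W

For a spherical shell R = (1/r₁ − 1/r₂)/(4πk); film R = 1/(h·4πr²). In series:
R_carbon steel shell = (1/0.145 − 1/0.155)/(4π×50.5) = 7.011×10^-4 K/W
R_evacuated perlite = (1/0.155 − 1/0.205)/(4π×0.00191) = 65.56 K/W
R_total = 65.56 K/W
Q = ΔT/R_total = 192/65.56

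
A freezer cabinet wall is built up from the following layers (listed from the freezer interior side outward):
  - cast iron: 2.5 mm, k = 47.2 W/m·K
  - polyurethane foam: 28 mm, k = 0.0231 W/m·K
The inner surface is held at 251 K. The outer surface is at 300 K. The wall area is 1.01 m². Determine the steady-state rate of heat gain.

Q ≈ 40.8 W

Model the wall as resistances in series:
R_cast iron = L/(kA) = 0.0025/(47.2×1.01) = 5.244×10^-5 K/W
R_polyurethane foam = L/(kA) = 0.028/(0.0231×1.01) = 1.2 K/W
R_total = 1.2 K/W
Q = ΔT / R_total = 49 / 1.2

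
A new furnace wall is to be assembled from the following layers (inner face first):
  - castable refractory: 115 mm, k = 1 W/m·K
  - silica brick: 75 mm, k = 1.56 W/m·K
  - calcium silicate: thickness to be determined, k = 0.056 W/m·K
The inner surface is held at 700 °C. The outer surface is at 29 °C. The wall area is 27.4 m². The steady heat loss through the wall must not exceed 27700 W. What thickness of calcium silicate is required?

Treating each layer as a thermal resistance in series:
R_castable refractory = L/(kA) = 0.115/(1×27.4) = 0.004197 K/W
R_silica brick = L/(kA) = 0.075/(1.56×27.4) = 0.001755 K/W
Sum of the known resistances R_other = 0.005952 K/W
Required total resistance R_tot = ΔT/Q_allow = 671/27700 = 0.02422 K/W
R_calcium silicate = R_tot − R_other = 0.01827 K/W
L = R·k·A = 0.01827×0.056×27.4

L ≈ 28 mm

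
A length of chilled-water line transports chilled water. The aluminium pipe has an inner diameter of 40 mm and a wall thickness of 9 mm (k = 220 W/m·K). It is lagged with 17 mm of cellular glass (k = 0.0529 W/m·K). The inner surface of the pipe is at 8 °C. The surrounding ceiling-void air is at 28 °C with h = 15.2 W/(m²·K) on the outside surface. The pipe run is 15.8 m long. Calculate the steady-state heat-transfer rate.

Radial resistances (cylindrical: R_cond = ln(r_o/r_i)/(2πkL), R_conv = 1/(h·2πrL)):
R_aluminium pipe wall = ln(29/20)/(2π×220×15.8) = 1.701×10^-5 K/W
R_cellular glass = ln(46/29)/(2π×0.0529×15.8) = 0.08785 K/W
R_outer film = 1/(h_o·2πr_oL) = 1/(15.2×2π×0.046×15.8) = 0.01441 K/W
R_total = 0.1023 K/W
Q = ΔT/R_total = 20/0.1023

Q ≈ 196 W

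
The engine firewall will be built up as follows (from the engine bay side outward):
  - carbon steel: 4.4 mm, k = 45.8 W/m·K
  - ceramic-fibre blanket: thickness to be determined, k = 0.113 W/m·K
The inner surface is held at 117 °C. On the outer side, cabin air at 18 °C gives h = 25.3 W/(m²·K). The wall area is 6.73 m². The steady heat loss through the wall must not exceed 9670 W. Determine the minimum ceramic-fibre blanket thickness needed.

Thermal resistances in series:
R_carbon steel = L/(kA) = 0.0044/(45.8×6.73) = 1.427×10^-5 K/W
R_outer film = 1/(h_o·A) = 1/(25.3×6.73) = 0.005873 K/W
Sum of the known resistances R_other = 0.005887 K/W
Required total resistance R_tot = ΔT/Q_allow = 99/9670 = 0.01024 K/W
R_ceramic-fibre blanket = R_tot − R_other = 0.004351 K/W
L = R·k·A = 0.004351×0.113×6.73

L ≈ 3.31 mm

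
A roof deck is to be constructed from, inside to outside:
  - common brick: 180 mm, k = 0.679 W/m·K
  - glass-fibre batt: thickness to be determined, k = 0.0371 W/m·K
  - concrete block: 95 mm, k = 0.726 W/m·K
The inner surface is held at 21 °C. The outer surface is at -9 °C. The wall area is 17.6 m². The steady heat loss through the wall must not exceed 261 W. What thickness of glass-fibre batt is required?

L ≈ 60.4 mm

Using the resistance-network approach (series):
R_common brick = L/(kA) = 0.18/(0.679×17.6) = 0.01506 K/W
R_concrete block = L/(kA) = 0.095/(0.726×17.6) = 0.007435 K/W
Sum of the known resistances R_other = 0.0225 K/W
Required total resistance R_tot = ΔT/Q_allow = 30/261 = 0.1149 K/W
R_glass-fibre batt = R_tot − R_other = 0.09245 K/W
L = R·k·A = 0.09245×0.0371×17.6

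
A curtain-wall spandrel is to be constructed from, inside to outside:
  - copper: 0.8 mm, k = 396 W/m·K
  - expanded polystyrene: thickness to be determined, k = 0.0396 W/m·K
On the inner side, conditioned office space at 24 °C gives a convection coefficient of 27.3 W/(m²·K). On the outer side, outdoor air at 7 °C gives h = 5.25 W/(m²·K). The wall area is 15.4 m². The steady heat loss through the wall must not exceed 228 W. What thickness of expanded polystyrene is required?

Treating each layer as a thermal resistance in series:
R_inner film = 1/(h_i·A) = 1/(27.3×15.4) = 0.002379 K/W
R_copper = L/(kA) = 0.0008/(396×15.4) = 1.312×10^-7 K/W
R_outer film = 1/(h_o·A) = 1/(5.25×15.4) = 0.01237 K/W
Sum of the known resistances R_other = 0.01475 K/W
Required total resistance R_tot = ΔT/Q_allow = 17/228 = 0.07456 K/W
R_expanded polystyrene = R_tot − R_other = 0.05981 K/W
L = R·k·A = 0.05981×0.0396×15.4

L ≈ 36.5 mm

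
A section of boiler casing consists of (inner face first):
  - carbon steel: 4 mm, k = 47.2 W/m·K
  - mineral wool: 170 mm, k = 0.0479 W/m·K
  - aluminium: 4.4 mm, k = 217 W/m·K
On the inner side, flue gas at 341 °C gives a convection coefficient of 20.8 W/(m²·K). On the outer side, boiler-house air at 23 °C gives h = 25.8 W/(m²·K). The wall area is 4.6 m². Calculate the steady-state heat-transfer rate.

Model the wall as resistances in series:
R_inner film = 1/(h_i·A) = 1/(20.8×4.6) = 0.01045 K/W
R_carbon steel = L/(kA) = 0.004/(47.2×4.6) = 1.842×10^-5 K/W
R_mineral wool = L/(kA) = 0.17/(0.0479×4.6) = 0.7715 K/W
R_aluminium = L/(kA) = 0.0044/(217×4.6) = 4.408×10^-6 K/W
R_outer film = 1/(h_o·A) = 1/(25.8×4.6) = 0.008426 K/W
R_total = 0.7904 K/W
Q = ΔT / R_total = 318 / 0.7904

Q ≈ 402 W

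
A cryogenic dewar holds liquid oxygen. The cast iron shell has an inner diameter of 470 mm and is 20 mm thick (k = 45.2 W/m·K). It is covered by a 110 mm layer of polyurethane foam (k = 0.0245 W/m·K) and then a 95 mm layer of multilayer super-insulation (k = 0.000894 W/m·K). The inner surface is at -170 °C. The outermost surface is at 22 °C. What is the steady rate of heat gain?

Q ≈ 3.54 W

Each spherical layer contributes R = (1/r_i − 1/r_o)/(4πk):
R_cast iron shell = (1/0.235 − 1/0.255)/(4π×45.2) = 5.876×10^-4 K/W
R_polyurethane foam = (1/0.255 − 1/0.365)/(4π×0.0245) = 3.839 K/W
R_multilayer super-insulation = (1/0.365 − 1/0.46)/(4π×0.000894) = 50.36 K/W
R_total = 54.2 K/W
Q = ΔT/R_total = 192/54.2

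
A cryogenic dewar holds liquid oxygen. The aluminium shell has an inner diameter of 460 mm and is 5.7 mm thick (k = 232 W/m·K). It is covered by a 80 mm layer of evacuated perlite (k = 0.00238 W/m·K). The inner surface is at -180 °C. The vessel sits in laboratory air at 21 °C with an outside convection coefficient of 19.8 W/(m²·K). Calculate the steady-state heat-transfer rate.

For a spherical shell R = (1/r₁ − 1/r₂)/(4πk); film R = 1/(h·4πr²). In series:
R_aluminium shell = (1/0.23 − 1/0.2357)/(4π×232) = 3.607×10^-5 K/W
R_evacuated perlite = (1/0.2357 − 1/0.3157)/(4π×0.00238) = 35.95 K/W
R_outer film = 1/(h·4πr_o²) = 1/(19.8×4π×0.3157²) = 0.04033 K/W
R_total = 35.99 K/W
Q = ΔT/R_total = 201/35.99

Q ≈ 5.59 W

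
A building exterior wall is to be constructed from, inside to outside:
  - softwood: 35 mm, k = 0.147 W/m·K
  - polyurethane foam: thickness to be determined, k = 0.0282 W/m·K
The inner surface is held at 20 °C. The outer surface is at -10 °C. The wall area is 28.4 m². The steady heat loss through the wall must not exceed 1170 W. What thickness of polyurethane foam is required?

Treating each layer as a thermal resistance in series:
R_softwood = L/(kA) = 0.035/(0.147×28.4) = 0.008384 K/W
Sum of the known resistances R_other = 0.008384 K/W
Required total resistance R_tot = ΔT/Q_allow = 30/1170 = 0.02564 K/W
R_polyurethane foam = R_tot − R_other = 0.01726 K/W
L = R·k·A = 0.01726×0.0282×28.4

L ≈ 13.8 mm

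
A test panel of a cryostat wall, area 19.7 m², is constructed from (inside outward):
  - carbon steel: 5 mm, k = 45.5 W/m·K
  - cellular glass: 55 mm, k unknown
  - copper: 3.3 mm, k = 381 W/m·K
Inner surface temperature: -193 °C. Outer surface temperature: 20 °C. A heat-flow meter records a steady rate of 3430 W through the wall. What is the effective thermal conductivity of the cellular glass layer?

Using the resistance-network approach (series):
R_carbon steel = L/(kA) = 0.005/(45.5×19.7) = 5.578×10^-6 K/W
R_copper = L/(kA) = 0.0033/(381×19.7) = 4.397×10^-7 K/W
Sum of known resistances R_other = 6.018×10^-6 K/W
Total R = ΔT/Q = 213/3430 = 0.0621 K/W
R_cellular glass = R_total − R_other = 0.06209 K/W
k = L/(R·A) = 0.055/(0.06209×19.7)

k ≈ 0.045 W/(m·K)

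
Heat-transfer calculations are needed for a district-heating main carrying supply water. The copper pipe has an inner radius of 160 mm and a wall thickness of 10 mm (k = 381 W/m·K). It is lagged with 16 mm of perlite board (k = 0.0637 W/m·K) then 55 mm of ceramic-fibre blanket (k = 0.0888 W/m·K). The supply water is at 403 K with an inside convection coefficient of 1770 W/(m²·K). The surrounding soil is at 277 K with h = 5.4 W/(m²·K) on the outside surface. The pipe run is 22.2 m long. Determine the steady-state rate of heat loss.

For a radial system each layer contributes R = ln(r_out/r_in)/(2πkL); films add R = 1/(hA).
R_inner film = 1/(h_i·2πr₁L) = 1/(1770×2π×0.16×22.2) = 2.531×10^-5 K/W
R_copper pipe wall = ln(170/160)/(2π×381×22.2) = 1.141×10^-6 K/W
R_perlite board = ln(186/170)/(2π×0.0637×22.2) = 0.01012 K/W
R_ceramic-fibre blanket = ln(241/186)/(2π×0.0888×22.2) = 0.02091 K/W
R_outer film = 1/(h_o·2πr_oL) = 1/(5.4×2π×0.241×22.2) = 0.005509 K/W
R_total = 0.03657 K/W
Q = ΔT/R_total = 126/0.03657

Q ≈ 3450 W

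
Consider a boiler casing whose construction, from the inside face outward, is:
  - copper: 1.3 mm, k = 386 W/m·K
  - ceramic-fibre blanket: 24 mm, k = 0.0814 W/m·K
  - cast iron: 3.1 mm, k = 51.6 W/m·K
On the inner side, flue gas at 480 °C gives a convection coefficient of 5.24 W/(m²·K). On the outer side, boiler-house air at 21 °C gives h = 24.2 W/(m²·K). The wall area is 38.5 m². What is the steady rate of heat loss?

Q ≈ 33500 W

Thermal resistances in series:
R_inner film = 1/(h_i·A) = 1/(5.24×38.5) = 0.004957 K/W
R_copper = L/(kA) = 0.0013/(386×38.5) = 8.748×10^-8 K/W
R_ceramic-fibre blanket = L/(kA) = 0.024/(0.0814×38.5) = 0.007658 K/W
R_cast iron = L/(kA) = 0.0031/(51.6×38.5) = 1.56×10^-6 K/W
R_outer film = 1/(h_o·A) = 1/(24.2×38.5) = 0.001073 K/W
R_total = 0.01369 K/W
Q = ΔT / R_total = 459 / 0.01369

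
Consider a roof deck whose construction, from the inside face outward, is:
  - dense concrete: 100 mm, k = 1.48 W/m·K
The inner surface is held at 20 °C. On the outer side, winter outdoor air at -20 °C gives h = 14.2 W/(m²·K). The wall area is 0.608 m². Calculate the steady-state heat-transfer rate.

Q ≈ 176 W

Model the wall as resistances in series:
R_dense concrete = L/(kA) = 0.1/(1.48×0.608) = 0.1111 K/W
R_outer film = 1/(h_o·A) = 1/(14.2×0.608) = 0.1158 K/W
R_total = 0.227 K/W
Q = ΔT / R_total = 40 / 0.227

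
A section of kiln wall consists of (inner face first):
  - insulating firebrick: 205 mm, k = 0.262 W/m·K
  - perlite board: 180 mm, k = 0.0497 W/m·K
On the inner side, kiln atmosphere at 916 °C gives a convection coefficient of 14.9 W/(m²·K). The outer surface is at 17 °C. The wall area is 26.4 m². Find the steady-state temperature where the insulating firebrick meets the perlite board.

T ≈ 745 °C

Series thermal resistances:
R_inner film = 1/(h_i·A) = 1/(14.9×26.4) = 0.002542 K/W
R_insulating firebrick = L/(kA) = 0.205/(0.262×26.4) = 0.02964 K/W
R_perlite board = L/(kA) = 0.18/(0.0497×26.4) = 0.1372 K/W
R_total = 0.1694 K/W;  Q = ΔT/R_total = 899/0.1694 = 5308 W
T_interface = T_inner − Q·ΣR(inner→interface) = 916 − 5310×0.03218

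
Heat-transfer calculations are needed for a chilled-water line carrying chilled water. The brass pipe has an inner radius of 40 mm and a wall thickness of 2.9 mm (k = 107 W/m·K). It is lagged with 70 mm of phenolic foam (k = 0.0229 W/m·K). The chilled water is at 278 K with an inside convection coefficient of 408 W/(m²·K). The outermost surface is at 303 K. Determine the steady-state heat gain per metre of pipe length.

Radial resistances (cylindrical: R_cond = ln(r_o/r_i)/(2πkL), R_conv = 1/(h·2πrL)):
R_inner film = 1/(h_i·2πr₁L) = 1/(408×2π×0.04×1) = 0.009752 K/W
R_brass pipe wall = ln(42.9/40)/(2π×107×1) = 1.041×10^-4 K/W
R_phenolic foam = ln(112.9/42.9)/(2π×0.0229×1) = 6.725 K/W
R_total = 6.735 K/W
Q = ΔT/R_total = 25/6.735

q′ ≈ 3.71 W/m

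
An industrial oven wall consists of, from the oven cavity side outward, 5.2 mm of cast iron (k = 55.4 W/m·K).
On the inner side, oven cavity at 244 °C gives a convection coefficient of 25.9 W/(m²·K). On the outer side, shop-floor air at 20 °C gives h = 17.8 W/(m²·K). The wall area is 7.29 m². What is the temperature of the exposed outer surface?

T ≈ 153 °C

Treating each layer as a thermal resistance in series:
R_inner film = 1/(h_i·A) = 1/(25.9×7.29) = 0.005296 K/W
R_cast iron = L/(kA) = 0.0052/(55.4×7.29) = 1.288×10^-5 K/W
R_outer film = 1/(h_o·A) = 1/(17.8×7.29) = 0.007706 K/W
R_total = 0.01302 K/W;  Q = ΔT/R_total = 224/0.01302 = 17210 W
T_interface = T_inner − Q·ΣR(inner→interface) = 244 − 17200×0.005309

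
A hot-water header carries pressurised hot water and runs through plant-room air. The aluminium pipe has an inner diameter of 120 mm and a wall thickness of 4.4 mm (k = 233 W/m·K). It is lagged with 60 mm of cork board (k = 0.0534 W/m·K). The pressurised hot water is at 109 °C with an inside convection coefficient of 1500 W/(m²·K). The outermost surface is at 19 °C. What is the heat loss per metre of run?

q′ ≈ 45.8 W/m

Cylindrical conduction, so R = ln(r₂/r₁)/(2πkL) per layer, in series:
R_inner film = 1/(h_i·2πr₁L) = 1/(1500×2π×0.06×1) = 0.001768 K/W
R_aluminium pipe wall = ln(64.4/60)/(2π×233×1) = 4.834×10^-5 K/W
R_cork board = ln(124.4/64.4)/(2π×0.0534×1) = 1.962 K/W
R_total = 1.964 K/W
Q = ΔT/R_total = 90/1.964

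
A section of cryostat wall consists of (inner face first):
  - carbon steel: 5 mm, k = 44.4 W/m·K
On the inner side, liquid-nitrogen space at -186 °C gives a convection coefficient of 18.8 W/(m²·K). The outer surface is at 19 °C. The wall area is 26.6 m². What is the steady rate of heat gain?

Q ≈ 102000 W

Treating each layer as a thermal resistance in series:
R_inner film = 1/(h_i·A) = 1/(18.8×26.6) = 0.002 K/W
R_carbon steel = L/(kA) = 0.005/(44.4×26.6) = 4.234×10^-6 K/W
R_total = 0.002004 K/W
Q = ΔT / R_total = 205 / 0.002004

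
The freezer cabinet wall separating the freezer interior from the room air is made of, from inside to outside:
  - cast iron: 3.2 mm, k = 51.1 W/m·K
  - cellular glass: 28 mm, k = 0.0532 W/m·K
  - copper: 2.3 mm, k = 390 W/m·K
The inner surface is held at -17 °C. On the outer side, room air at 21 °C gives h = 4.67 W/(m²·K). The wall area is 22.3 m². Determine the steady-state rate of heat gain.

Q ≈ 1140 W

Treating each layer as a thermal resistance in series:
R_cast iron = L/(kA) = 0.0032/(51.1×22.3) = 2.808×10^-6 K/W
R_cellular glass = L/(kA) = 0.028/(0.0532×22.3) = 0.0236 K/W
R_copper = L/(kA) = 0.0023/(390×22.3) = 2.645×10^-7 K/W
R_outer film = 1/(h_o·A) = 1/(4.67×22.3) = 0.009602 K/W
R_total = 0.03321 K/W
Q = ΔT / R_total = 38 / 0.03321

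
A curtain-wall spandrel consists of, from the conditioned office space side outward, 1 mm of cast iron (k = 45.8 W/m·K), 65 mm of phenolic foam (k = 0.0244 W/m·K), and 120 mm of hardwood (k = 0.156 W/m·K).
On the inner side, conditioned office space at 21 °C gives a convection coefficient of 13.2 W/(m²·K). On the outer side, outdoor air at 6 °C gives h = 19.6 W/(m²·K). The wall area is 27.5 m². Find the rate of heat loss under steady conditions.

Treating each layer as a thermal resistance in series:
R_inner film = 1/(h_i·A) = 1/(13.2×27.5) = 0.002755 K/W
R_cast iron = L/(kA) = 0.001/(45.8×27.5) = 7.94×10^-7 K/W
R_phenolic foam = L/(kA) = 0.065/(0.0244×27.5) = 0.09687 K/W
R_hardwood = L/(kA) = 0.12/(0.156×27.5) = 0.02797 K/W
R_outer film = 1/(h_o·A) = 1/(19.6×27.5) = 0.001855 K/W
R_total = 0.1295 K/W
Q = ΔT / R_total = 15 / 0.1295

Q ≈ 116 W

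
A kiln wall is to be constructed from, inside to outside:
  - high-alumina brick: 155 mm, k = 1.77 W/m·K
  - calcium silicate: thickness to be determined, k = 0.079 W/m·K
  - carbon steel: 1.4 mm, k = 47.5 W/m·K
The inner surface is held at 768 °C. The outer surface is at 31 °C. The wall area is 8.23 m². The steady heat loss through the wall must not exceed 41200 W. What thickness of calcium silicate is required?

Series thermal resistances:
R_high-alumina brick = L/(kA) = 0.155/(1.77×8.23) = 0.01064 K/W
R_carbon steel = L/(kA) = 0.0014/(47.5×8.23) = 3.581×10^-6 K/W
Sum of the known resistances R_other = 0.01064 K/W
Required total resistance R_tot = ΔT/Q_allow = 737/41200 = 0.01789 K/W
R_calcium silicate = R_tot − R_other = 0.007244 K/W
L = R·k·A = 0.007244×0.079×8.23

L ≈ 4.71 mm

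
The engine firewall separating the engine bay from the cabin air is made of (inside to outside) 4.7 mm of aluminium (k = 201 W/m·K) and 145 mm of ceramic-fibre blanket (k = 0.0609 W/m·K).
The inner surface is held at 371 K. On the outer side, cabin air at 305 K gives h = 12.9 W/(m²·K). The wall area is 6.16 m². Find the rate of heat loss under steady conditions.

Thermal resistances in series:
R_aluminium = L/(kA) = 0.0047/(201×6.16) = 3.796×10^-6 K/W
R_ceramic-fibre blanket = L/(kA) = 0.145/(0.0609×6.16) = 0.3865 K/W
R_outer film = 1/(h_o·A) = 1/(12.9×6.16) = 0.01258 K/W
R_total = 0.3991 K/W
Q = ΔT / R_total = 66 / 0.3991

Q ≈ 165 W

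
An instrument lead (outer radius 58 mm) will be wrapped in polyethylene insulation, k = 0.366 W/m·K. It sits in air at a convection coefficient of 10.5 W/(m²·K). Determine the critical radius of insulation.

r_cr ≈ 34.9 mm

For a cylinder r_cr = k/h = 0.366/10.5
r_cr = 34.9 mm; since the bare radius (58 mm) is above r_cr, any added insulation will reduce heat loss.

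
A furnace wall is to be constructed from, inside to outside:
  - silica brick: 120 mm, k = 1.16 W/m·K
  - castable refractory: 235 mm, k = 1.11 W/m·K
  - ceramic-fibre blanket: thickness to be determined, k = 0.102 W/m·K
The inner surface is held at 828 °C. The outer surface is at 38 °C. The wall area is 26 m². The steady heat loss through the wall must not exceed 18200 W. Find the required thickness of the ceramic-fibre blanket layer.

L ≈ 83 mm

Using the resistance-network approach (series):
R_silica brick = L/(kA) = 0.12/(1.16×26) = 0.003979 K/W
R_castable refractory = L/(kA) = 0.235/(1.11×26) = 0.008143 K/W
Sum of the known resistances R_other = 0.01212 K/W
Required total resistance R_tot = ΔT/Q_allow = 790/18200 = 0.04341 K/W
R_ceramic-fibre blanket = R_tot − R_other = 0.03129 K/W
L = R·k·A = 0.03129×0.102×26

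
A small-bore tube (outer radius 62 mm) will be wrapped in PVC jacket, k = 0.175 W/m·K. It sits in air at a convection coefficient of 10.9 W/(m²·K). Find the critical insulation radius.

For a cylinder r_cr = k/h = 0.175/10.9
r_cr = 16.1 mm; since the bare radius (62 mm) is above r_cr, any added insulation will reduce heat loss.

r_cr ≈ 16.1 mm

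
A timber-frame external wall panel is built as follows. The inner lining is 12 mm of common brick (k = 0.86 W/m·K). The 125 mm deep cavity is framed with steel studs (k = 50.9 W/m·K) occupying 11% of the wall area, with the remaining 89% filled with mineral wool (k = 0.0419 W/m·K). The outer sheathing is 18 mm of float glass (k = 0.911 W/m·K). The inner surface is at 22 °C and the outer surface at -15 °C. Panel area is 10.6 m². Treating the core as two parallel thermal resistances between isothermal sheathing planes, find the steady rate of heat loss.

Sheathing layers in series; stud and cavity paths in parallel between them.
R_inner = 0.012/(0.86×10.6) = 0.001316 K/W
R_stud  = 0.125/(50.9×0.11×10.6) = 0.002106 K/W
R_cav   = 0.125/(0.0419×0.89×10.6) = 0.3162 K/W
1/R_core = 1/R_stud + 1/R_cav → R_core = 0.002092 K/W
R_outer = 0.018/(0.911×10.6) = 0.001864 K/W
R_total = 0.005273 K/W
Q = ΔT/R_total = 37/0.005273

Q ≈ 7020 W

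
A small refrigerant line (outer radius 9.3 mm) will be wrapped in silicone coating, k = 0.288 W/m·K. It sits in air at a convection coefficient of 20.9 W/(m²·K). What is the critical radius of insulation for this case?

r_cr ≈ 13.8 mm

For a cylinder r_cr = k/h = 0.288/20.9
r_cr = 13.8 mm; since the bare radius (9.3 mm) is below r_cr, adding a thin layer of insulation will *increase* heat loss.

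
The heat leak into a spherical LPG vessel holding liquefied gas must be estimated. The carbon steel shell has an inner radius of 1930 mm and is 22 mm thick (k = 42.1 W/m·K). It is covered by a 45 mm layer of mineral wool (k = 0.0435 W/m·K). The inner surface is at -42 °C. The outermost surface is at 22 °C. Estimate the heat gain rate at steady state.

Q ≈ 3030 W

Radial (spherical) resistances in series:
R_carbon steel shell = (1/1.93 − 1/1.952)/(4π×42.1) = 1.104×10^-5 K/W
R_mineral wool = (1/1.952 − 1/1.997)/(4π×0.0435) = 0.02112 K/W
R_total = 0.02113 K/W
Q = ΔT/R_total = 64/0.02113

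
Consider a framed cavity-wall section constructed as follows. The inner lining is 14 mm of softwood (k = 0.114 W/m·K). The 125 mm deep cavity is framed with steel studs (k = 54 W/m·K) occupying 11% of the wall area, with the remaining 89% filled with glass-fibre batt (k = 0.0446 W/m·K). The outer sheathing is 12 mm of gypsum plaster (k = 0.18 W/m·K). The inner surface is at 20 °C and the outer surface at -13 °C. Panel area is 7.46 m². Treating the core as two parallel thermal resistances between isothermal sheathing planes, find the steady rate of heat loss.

Sheathing layers in series; stud and cavity paths in parallel between them.
R_inner = 0.014/(0.114×7.46) = 0.01646 K/W
R_stud  = 0.125/(54×0.11×7.46) = 0.002821 K/W
R_cav   = 0.125/(0.0446×0.89×7.46) = 0.4221 K/W
1/R_core = 1/R_stud + 1/R_cav → R_core = 0.002802 K/W
R_outer = 0.012/(0.18×7.46) = 0.008937 K/W
R_total = 0.0282 K/W
Q = ΔT/R_total = 33/0.0282

Q ≈ 1170 W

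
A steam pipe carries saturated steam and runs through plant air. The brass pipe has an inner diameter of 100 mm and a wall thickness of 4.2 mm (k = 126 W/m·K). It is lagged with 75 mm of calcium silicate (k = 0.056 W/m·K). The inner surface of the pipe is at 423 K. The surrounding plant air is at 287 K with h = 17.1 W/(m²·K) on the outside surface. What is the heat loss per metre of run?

Radial resistances (cylindrical: R_cond = ln(r_o/r_i)/(2πkL), R_conv = 1/(h·2πrL)):
R_brass pipe wall = ln(54.2/50)/(2π×126×1) = 1.019×10^-4 K/W
R_calcium silicate = ln(129.2/54.2)/(2π×0.056×1) = 2.469 K/W
R_outer film = 1/(h_o·2πr_oL) = 1/(17.1×2π×0.1292×1) = 0.07204 K/W
R_total = 2.541 K/W
Q = ΔT/R_total = 136/2.541

q′ ≈ 53.5 W/m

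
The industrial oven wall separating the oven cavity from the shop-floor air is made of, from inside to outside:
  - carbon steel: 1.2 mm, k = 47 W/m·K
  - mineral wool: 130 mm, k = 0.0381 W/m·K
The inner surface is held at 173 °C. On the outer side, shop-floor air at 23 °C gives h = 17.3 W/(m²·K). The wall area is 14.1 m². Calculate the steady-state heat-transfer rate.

Q ≈ 610 W

Series thermal resistances:
R_carbon steel = L/(kA) = 0.0012/(47×14.1) = 1.811×10^-6 K/W
R_mineral wool = L/(kA) = 0.13/(0.0381×14.1) = 0.242 K/W
R_outer film = 1/(h_o·A) = 1/(17.3×14.1) = 0.0041 K/W
R_total = 0.2461 K/W
Q = ΔT / R_total = 150 / 0.2461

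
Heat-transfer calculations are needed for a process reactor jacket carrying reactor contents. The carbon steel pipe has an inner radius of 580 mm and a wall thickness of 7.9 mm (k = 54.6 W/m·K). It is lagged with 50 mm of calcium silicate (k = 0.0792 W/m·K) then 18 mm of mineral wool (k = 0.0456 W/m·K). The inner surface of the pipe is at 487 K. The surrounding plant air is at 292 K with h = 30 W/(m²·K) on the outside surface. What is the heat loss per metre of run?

q′ ≈ 724 W/m

Radial resistances (cylindrical: R_cond = ln(r_o/r_i)/(2πkL), R_conv = 1/(h·2πrL)):
R_carbon steel pipe wall = ln(587.9/580)/(2π×54.6×1) = 3.944×10^-5 K/W
R_calcium silicate = ln(637.9/587.9)/(2π×0.0792×1) = 0.164 K/W
R_mineral wool = ln(655.9/637.9)/(2π×0.0456×1) = 0.09712 K/W
R_outer film = 1/(h_o·2πr_oL) = 1/(30×2π×0.6559×1) = 0.008088 K/W
R_total = 0.2693 K/W
Q = ΔT/R_total = 195/0.2693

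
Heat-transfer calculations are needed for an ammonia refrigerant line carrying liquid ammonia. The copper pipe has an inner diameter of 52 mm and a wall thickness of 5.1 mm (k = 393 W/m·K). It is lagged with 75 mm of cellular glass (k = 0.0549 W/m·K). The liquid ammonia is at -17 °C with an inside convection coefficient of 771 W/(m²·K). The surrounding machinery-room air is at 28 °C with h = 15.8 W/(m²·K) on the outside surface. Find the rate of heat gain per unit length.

q′ ≈ 12.3 W/m

Treating each annulus and film as a series resistance:
R_inner film = 1/(h_i·2πr₁L) = 1/(771×2π×0.026×1) = 0.007939 K/W
R_copper pipe wall = ln(31.1/26)/(2π×393×1) = 7.254×10^-5 K/W
R_cellular glass = ln(106.1/31.1)/(2π×0.0549×1) = 3.558 K/W
R_outer film = 1/(h_o·2πr_oL) = 1/(15.8×2π×0.1061×1) = 0.09494 K/W
R_total = 3.661 K/W
Q = ΔT/R_total = 45/3.661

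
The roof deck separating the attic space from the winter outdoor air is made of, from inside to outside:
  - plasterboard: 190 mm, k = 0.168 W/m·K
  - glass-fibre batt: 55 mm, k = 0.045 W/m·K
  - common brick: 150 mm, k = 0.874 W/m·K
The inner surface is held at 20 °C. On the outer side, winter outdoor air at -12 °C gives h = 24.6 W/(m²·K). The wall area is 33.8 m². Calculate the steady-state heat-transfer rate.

Q ≈ 422 W

Using the resistance-network approach (series):
R_plasterboard = L/(kA) = 0.19/(0.168×33.8) = 0.03346 K/W
R_glass-fibre batt = L/(kA) = 0.055/(0.045×33.8) = 0.03616 K/W
R_common brick = L/(kA) = 0.15/(0.874×33.8) = 0.005078 K/W
R_outer film = 1/(h_o·A) = 1/(24.6×33.8) = 0.001203 K/W
R_total = 0.0759 K/W
Q = ΔT / R_total = 32 / 0.0759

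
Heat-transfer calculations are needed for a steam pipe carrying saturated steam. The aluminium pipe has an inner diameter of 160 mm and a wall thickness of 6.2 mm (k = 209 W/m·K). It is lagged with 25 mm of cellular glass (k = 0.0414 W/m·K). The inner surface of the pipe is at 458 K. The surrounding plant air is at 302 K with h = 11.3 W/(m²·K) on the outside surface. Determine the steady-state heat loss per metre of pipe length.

Cylindrical conduction, so R = ln(r₂/r₁)/(2πkL) per layer, in series:
R_aluminium pipe wall = ln(86.2/80)/(2π×209×1) = 5.684×10^-5 K/W
R_cellular glass = ln(111.2/86.2)/(2π×0.0414×1) = 0.979 K/W
R_outer film = 1/(h_o·2πr_oL) = 1/(11.3×2π×0.1112×1) = 0.1267 K/W
R_total = 1.106 K/W
Q = ΔT/R_total = 156/1.106

q′ ≈ 141 W/m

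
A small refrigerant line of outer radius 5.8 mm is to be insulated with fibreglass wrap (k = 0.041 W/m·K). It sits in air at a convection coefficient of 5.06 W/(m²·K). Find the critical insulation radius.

For a cylinder r_cr = k/h = 0.041/5.06
r_cr = 8.1 mm; since the bare radius (5.8 mm) is below r_cr, adding a thin layer of insulation will *increase* heat loss.

r_cr ≈ 8.1 mm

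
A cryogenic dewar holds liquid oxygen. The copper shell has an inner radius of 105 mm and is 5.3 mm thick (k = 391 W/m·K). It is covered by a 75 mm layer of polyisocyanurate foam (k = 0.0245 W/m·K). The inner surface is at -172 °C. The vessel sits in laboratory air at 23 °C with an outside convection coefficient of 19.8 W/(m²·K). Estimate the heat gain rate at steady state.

Q ≈ 16.2 W

For a spherical shell R = (1/r₁ − 1/r₂)/(4πk); film R = 1/(h·4πr²). In series:
R_copper shell = (1/0.105 − 1/0.1103)/(4π×391) = 9.314×10^-5 K/W
R_polyisocyanurate foam = (1/0.1103 − 1/0.1853)/(4π×0.0245) = 11.92 K/W
R_outer film = 1/(h·4πr_o²) = 1/(19.8×4π×0.1853²) = 0.1171 K/W
R_total = 12.04 K/W
Q = ΔT/R_total = 195/12.04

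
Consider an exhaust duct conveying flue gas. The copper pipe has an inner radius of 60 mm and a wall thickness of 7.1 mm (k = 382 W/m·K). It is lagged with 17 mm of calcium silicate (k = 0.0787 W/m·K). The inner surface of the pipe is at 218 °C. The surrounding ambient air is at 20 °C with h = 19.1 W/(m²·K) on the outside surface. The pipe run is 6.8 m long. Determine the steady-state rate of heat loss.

Q ≈ 2420 W

Cylindrical conduction, so R = ln(r₂/r₁)/(2πkL) per layer, in series:
R_copper pipe wall = ln(67.1/60)/(2π×382×6.8) = 6.852×10^-6 K/W
R_calcium silicate = ln(84.1/67.1)/(2π×0.0787×6.8) = 0.06716 K/W
R_outer film = 1/(h_o·2πr_oL) = 1/(19.1×2π×0.0841×6.8) = 0.01457 K/W
R_total = 0.08174 K/W
Q = ΔT/R_total = 198/0.08174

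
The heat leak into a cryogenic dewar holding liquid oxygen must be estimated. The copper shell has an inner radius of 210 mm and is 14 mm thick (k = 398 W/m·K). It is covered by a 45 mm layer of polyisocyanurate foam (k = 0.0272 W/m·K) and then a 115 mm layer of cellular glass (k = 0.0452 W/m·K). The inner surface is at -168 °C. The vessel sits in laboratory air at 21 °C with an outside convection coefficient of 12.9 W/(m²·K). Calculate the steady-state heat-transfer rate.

Spherical conduction: R = (1/r_in − 1/r_out)/(4πk) per layer; series-sum.
R_copper shell = (1/0.21 − 1/0.224)/(4π×398) = 5.951×10^-5 K/W
R_polyisocyanurate foam = (1/0.224 − 1/0.269)/(4π×0.0272) = 2.185 K/W
R_cellular glass = (1/0.269 − 1/0.384)/(4π×0.0452) = 1.96 K/W
R_outer film = 1/(h·4πr_o²) = 1/(12.9×4π×0.384²) = 0.04183 K/W
R_total = 4.187 K/W
Q = ΔT/R_total = 189/4.187

Q ≈ 45.1 W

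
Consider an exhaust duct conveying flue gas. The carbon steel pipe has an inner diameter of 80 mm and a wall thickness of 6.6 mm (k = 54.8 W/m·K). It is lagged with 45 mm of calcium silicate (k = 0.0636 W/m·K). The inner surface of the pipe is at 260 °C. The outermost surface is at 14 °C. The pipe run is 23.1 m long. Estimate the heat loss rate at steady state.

Q ≈ 3360 W

Per-layer cylindrical resistances, series-summed:
R_carbon steel pipe wall = ln(46.6/40)/(2π×54.8×23.1) = 1.92×10^-5 K/W
R_calcium silicate = ln(91.6/46.6)/(2π×0.0636×23.1) = 0.07321 K/W
R_total = 0.07323 K/W
Q = ΔT/R_total = 246/0.07323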